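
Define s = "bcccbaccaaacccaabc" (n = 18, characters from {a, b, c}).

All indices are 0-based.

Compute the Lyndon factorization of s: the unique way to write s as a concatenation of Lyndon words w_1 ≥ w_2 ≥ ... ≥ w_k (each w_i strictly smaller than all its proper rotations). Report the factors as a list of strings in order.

emit factor 1: 'bccc' (i=0, period=4)
emit factor 2: 'b' (i=4, period=1)
emit factor 3: 'acc' (i=5, period=3)
emit factor 4: 'aaacccaabc' (i=8, period=10)

["bccc", "b", "acc", "aaacccaabc"]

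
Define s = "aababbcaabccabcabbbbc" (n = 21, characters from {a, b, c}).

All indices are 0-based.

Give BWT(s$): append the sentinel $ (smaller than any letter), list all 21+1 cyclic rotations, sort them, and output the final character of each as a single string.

c$cacbcaaabbabbaabbbcb

rank  rotation                last
    0  $aababbcaabccabcabbbbc  c
    1  aababbcaabccabcabbbbc$  $
    2  aabccabcabbbbc$aababbc  c
    3  ababbcaabccabcabbbbc$a  a
    4  abbbbc$aababbcaabccabc  c
    5  abbcaabccabcabbbbc$aab  b
    6  abcabbbbc$aababbcaabcc  c
    7  abccabcabbbbc$aababbca  a
    8  babbcaabccabcabbbbc$aa  a
    9  bbbbc$aababbcaabccabca  a
   10  bbbc$aababbcaabccabcab  b
   11  bbc$aababbcaabccabcabb  b
   12  bbcaabccabcabbbbc$aaba  a
   13  bc$aababbcaabccabcabbb  b
   14  bcaabccabcabbbbc$aabab  b
   15  bcabbbbc$aababbcaabcca  a
   16  bccabcabbbbc$aababbcaa  a
   17  c$aababbcaabccabcabbbb  b
   18  caabccabcabbbbc$aababb  b
   19  cabbbbc$aababbcaabccab  b
   20  cabcabbbbc$aababbcaabc  c
   21  ccabcabbbbc$aababbcaab  b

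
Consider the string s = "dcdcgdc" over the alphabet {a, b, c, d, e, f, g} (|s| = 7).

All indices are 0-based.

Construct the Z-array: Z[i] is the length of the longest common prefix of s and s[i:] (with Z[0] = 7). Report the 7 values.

[7, 0, 2, 0, 0, 2, 0]

Z[0]=7
i=1: outside box; Z[1]=0
i=2: outside box; Z[2]=2 extend→box=[2,4)
i=3: min(r-i=1, Z[1]=0)=0; Z[3]=0
i=4: outside box; Z[4]=0
i=5: outside box; Z[5]=2 extend→box=[5,7)
i=6: min(r-i=1, Z[1]=0)=0; Z[6]=0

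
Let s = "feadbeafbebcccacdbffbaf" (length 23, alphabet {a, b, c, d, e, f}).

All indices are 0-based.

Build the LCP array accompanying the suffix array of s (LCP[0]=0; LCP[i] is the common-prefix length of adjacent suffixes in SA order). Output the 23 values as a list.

[0, 1, 1, 2, 0, 1, 1, 2, 1, 0, 1, 2, 1, 0, 2, 0, 2, 1, 0, 1, 2, 1, 1]

rank→(start, suffix):
  0 → (14, 'acdbffbaf')
  1 → (2, 'adbeafbebcccacdbffbaf')
  2 → (21, 'af')
  3 → (6, 'afbebcccacdbffbaf')
  4 → (20, 'baf')
  5 → (10, 'bcccacdbffbaf')
  6 → (4, 'beafbebcccacdbffbaf')
  7 → (8, 'bebcccacdbffbaf')
  8 → (17, 'bffbaf')
  9 → (13, 'cacdbffbaf')
  10 → (12, 'ccacdbffbaf')
  11 → (11, 'cccacdbffbaf')
  12 → (15, 'cdbffbaf')
  13 → (3, 'dbeafbebcccacdbffbaf')
  14 → (16, 'dbffbaf')
  15 → (1, 'eadbeafbebcccacdbffbaf')
  16 → (5, 'eafbebcccacdbffbaf')
  17 → (9, 'ebcccacdbffbaf')
  18 → (22, 'f')
  19 → (19, 'fbaf')
  20 → (7, 'fbebcccacdbffbaf')
  21 → (0, 'feadbeafbebcccacdbffbaf')
  22 → (18, 'ffbaf')

SA = [14, 2, 21, 6, 20, 10, 4, 8, 17, 13, 12, 11, 15, 3, 16, 1, 5, 9, 22, 19, 7, 0, 18]
[i] adj suffixes → lcp
  [1] 14/2 → 1 ('a')
  [2] 2/21 → 1 ('a')
  [3] 21/6 → 2 ('af')
  [4] 6/20 → 0 ('')
  [5] 20/10 → 1 ('b')
  [6] 10/4 → 1 ('b')
  [7] 4/8 → 2 ('be')
  [8] 8/17 → 1 ('b')
  [9] 17/13 → 0 ('')
  [10] 13/12 → 1 ('c')
  [11] 12/11 → 2 ('cc')
  [12] 11/15 → 1 ('c')
  [13] 15/3 → 0 ('')
  [14] 3/16 → 2 ('db')
  [15] 16/1 → 0 ('')
  [16] 1/5 → 2 ('ea')
  [17] 5/9 → 1 ('e')
  [18] 9/22 → 0 ('')
  [19] 22/19 → 1 ('f')
  [20] 19/7 → 2 ('fb')
  [21] 7/0 → 1 ('f')
  [22] 0/18 → 1 ('f')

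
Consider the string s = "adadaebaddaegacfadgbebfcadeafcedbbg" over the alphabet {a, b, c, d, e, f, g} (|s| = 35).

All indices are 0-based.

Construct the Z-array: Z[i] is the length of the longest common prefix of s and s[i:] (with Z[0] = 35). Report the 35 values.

Z[0]=35
i=1: outside box; Z[1]=0
i=2: outside box; Z[2]=3 extend→box=[2,5)
i=3: min(r-i=2, Z[1]=0)=0; Z[3]=0
i=4: min(r-i=1, Z[2]=3)=1; Z[4]=1
i=5: outside box; Z[5]=0
i=6: outside box; Z[6]=0
i=7: outside box; Z[7]=2 extend→box=[7,9)
i=8: min(r-i=1, Z[1]=0)=0; Z[8]=0
i=9: outside box; Z[9]=0
i=10: outside box; Z[10]=1 extend→box=[10,11)
i=11: outside box; Z[11]=0
i=12: outside box; Z[12]=0
i=13: outside box; Z[13]=1 extend→box=[13,14)
i=14: outside box; Z[14]=0
i=15: outside box; Z[15]=0
i=16: outside box; Z[16]=2 extend→box=[16,18)
i=17: min(r-i=1, Z[1]=0)=0; Z[17]=0
i=18: outside box; Z[18]=0
i=19: outside box; Z[19]=0
i=20: outside box; Z[20]=0
i=21: outside box; Z[21]=0
i=22: outside box; Z[22]=0
i=23: outside box; Z[23]=0
i=24: outside box; Z[24]=2 extend→box=[24,26)
i=25: min(r-i=1, Z[1]=0)=0; Z[25]=0
i=26: outside box; Z[26]=0
i=27: outside box; Z[27]=1 extend→box=[27,28)
i=28: outside box; Z[28]=0
i=29: outside box; Z[29]=0
i=30: outside box; Z[30]=0
i=31: outside box; Z[31]=0
i=32: outside box; Z[32]=0
i=33: outside box; Z[33]=0
i=34: outside box; Z[34]=0

[35, 0, 3, 0, 1, 0, 0, 2, 0, 0, 1, 0, 0, 1, 0, 0, 2, 0, 0, 0, 0, 0, 0, 0, 2, 0, 0, 1, 0, 0, 0, 0, 0, 0, 0]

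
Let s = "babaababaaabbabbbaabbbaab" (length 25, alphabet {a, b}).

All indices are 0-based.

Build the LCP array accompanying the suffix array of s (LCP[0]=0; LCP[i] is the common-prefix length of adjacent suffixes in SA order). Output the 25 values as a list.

[0, 2, 3, 3, 4, 1, 2, 4, 3, 2, 3, 7, 0, 1, 3, 4, 4, 2, 5, 3, 1, 5, 3, 2, 6]

sorted suffixes:
  #0 SA[0]=8  'aaabbabbbaabbbaab'
  #1 SA[1]=22  'aab'
  #2 SA[2]=3  'aababaaabbabbbaabbbaab'
  #3 SA[3]=9  'aabbabbbaabbbaab'
  #4 SA[4]=17  'aabbbaab'
  #5 SA[5]=23  'ab'
  #6 SA[6]=6  'abaaabbabbbaabbbaab'
  #7 SA[7]=1  'abaababaaabbabbbaabbbaab'
  #8 SA[8]=4  'ababaaabbabbbaabbbaab'
  #9 SA[9]=10  'abbabbbaabbbaab'
  #10 SA[10]=18  'abbbaab'
  #11 SA[11]=13  'abbbaabbbaab'
  #12 SA[12]=24  'b'
  #13 SA[13]=7  'baaabbabbbaabbbaab'
  #14 SA[14]=21  'baab'
  #15 SA[15]=2  'baababaaabbabbbaabbbaab'
  #16 SA[16]=16  'baabbbaab'
  #17 SA[17]=5  'babaaabbabbbaabbbaab'
  #18 SA[18]=0  'babaababaaabbabbbaabbbaab'
  #19 SA[19]=12  'babbbaabbbaab'
  #20 SA[20]=20  'bbaab'
  #21 SA[21]=15  'bbaabbbaab'
  #22 SA[22]=11  'bbabbbaabbbaab'
  #23 SA[23]=19  'bbbaab'
  #24 SA[24]=14  'bbbaabbbaab'

SA = [8, 22, 3, 9, 17, 23, 6, 1, 4, 10, 18, 13, 24, 7, 21, 2, 16, 5, 0, 12, 20, 15, 11, 19, 14]
rank  pair      lcp
   1  s[8:],s[22:]  2  'aa'
   2  s[22:],s[3:]  3  'aab'
   3  s[3:],s[9:]  3  'aab'
   4  s[9:],s[17:]  4  'aabb'
   5  s[17:],s[23:]  1  'a'
   6  s[23:],s[6:]  2  'ab'
   7  s[6:],s[1:]  4  'abaa'
   8  s[1:],s[4:]  3  'aba'
   9  s[4:],s[10:]  2  'ab'
  10  s[10:],s[18:]  3  'abb'
  11  s[18:],s[13:]  7  'abbbaab'
  12  s[13:],s[24:]  0  ''
  13  s[24:],s[7:]  1  'b'
  14  s[7:],s[21:]  3  'baa'
  15  s[21:],s[2:]  4  'baab'
  16  s[2:],s[16:]  4  'baab'
  17  s[16:],s[5:]  2  'ba'
  18  s[5:],s[0:]  5  'babaa'
  19  s[0:],s[12:]  3  'bab'
  20  s[12:],s[20:]  1  'b'
  21  s[20:],s[15:]  5  'bbaab'
  22  s[15:],s[11:]  3  'bba'
  23  s[11:],s[19:]  2  'bb'
  24  s[19:],s[14:]  6  'bbbaab'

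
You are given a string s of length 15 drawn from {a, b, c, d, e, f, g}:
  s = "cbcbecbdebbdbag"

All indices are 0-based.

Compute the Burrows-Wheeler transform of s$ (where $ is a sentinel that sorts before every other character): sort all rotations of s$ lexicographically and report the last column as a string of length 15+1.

rank  rotation          last
    0  $cbcbecbdebbdbag  g
    1  ag$cbcbecbdebbdb  b
    2  bag$cbcbecbdebbd  d
    3  bbdbag$cbcbecbde  e
    4  bcbecbdebbdbag$c  c
    5  bdbag$cbcbecbdeb  b
    6  bdebbdbag$cbcbec  c
    7  becbdebbdbag$cbc  c
    8  cbcbecbdebbdbag$  $
    9  cbdebbdbag$cbcbe  e
   10  cbecbdebbdbag$cb  b
   11  dbag$cbcbecbdebb  b
   12  debbdbag$cbcbecb  b
   13  ebbdbag$cbcbecbd  d
   14  ecbdebbdbag$cbcb  b
   15  g$cbcbecbdebbdba  a

gbdecbcc$ebbbdba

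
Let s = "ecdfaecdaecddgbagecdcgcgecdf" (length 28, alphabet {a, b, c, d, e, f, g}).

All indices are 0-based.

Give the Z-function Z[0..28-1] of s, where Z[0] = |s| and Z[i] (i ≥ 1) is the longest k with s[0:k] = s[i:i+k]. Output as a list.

Z[0]=28
i=1: outside box; Z[1]=0
i=2: outside box; Z[2]=0
i=3: outside box; Z[3]=0
i=4: outside box; Z[4]=0
i=5: outside box; Z[5]=3 extend→box=[5,8)
i=6: min(r-i=2, Z[1]=0)=0; Z[6]=0
i=7: min(r-i=1, Z[2]=0)=0; Z[7]=0
i=8: outside box; Z[8]=0
i=9: outside box; Z[9]=3 extend→box=[9,12)
i=10: min(r-i=2, Z[1]=0)=0; Z[10]=0
i=11: min(r-i=1, Z[2]=0)=0; Z[11]=0
i=12: outside box; Z[12]=0
i=13: outside box; Z[13]=0
i=14: outside box; Z[14]=0
i=15: outside box; Z[15]=0
i=16: outside box; Z[16]=0
i=17: outside box; Z[17]=3 extend→box=[17,20)
i=18: min(r-i=2, Z[1]=0)=0; Z[18]=0
i=19: min(r-i=1, Z[2]=0)=0; Z[19]=0
i=20: outside box; Z[20]=0
i=21: outside box; Z[21]=0
i=22: outside box; Z[22]=0
i=23: outside box; Z[23]=0
i=24: outside box; Z[24]=4 extend→box=[24,28)
i=25: min(r-i=3, Z[1]=0)=0; Z[25]=0
i=26: min(r-i=2, Z[2]=0)=0; Z[26]=0
i=27: min(r-i=1, Z[3]=0)=0; Z[27]=0

[28, 0, 0, 0, 0, 3, 0, 0, 0, 3, 0, 0, 0, 0, 0, 0, 0, 3, 0, 0, 0, 0, 0, 0, 4, 0, 0, 0]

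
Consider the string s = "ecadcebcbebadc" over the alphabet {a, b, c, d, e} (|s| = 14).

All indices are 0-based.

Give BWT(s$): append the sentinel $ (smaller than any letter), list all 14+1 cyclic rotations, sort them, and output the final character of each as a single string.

rank  rotation         last
    0  $ecadcebcbebadc  c
    1  adc$ecadcebcbeb  b
    2  adcebcbebadc$ec  c
    3  badc$ecadcebcbe  e
    4  bcbebadc$ecadce  e
    5  bebadc$ecadcebc  c
    6  c$ecadcebcbebad  d
    7  cadcebcbebadc$e  e
    8  cbebadc$ecadceb  b
    9  cebcbebadc$ecad  d
   10  dc$ecadcebcbeba  a
   11  dcebcbebadc$eca  a
   12  ebadc$ecadcebcb  b
   13  ebcbebadc$ecadc  c
   14  ecadcebcbebadc$  $

cbceecdebdaabc$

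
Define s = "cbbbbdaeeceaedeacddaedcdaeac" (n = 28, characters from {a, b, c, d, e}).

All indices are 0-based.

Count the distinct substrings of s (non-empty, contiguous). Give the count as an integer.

rank→(start, suffix):
  0 → (26, 'ac')
  1 → (15, 'acddaedcdaeac')
  2 → (24, 'aeac')
  3 → (19, 'aedcdaeac')
  4 → (11, 'aedeacddaedcdaeac')
  5 → (6, 'aeeceaedeacddaedcdaeac')
  6 → (1, 'bbbbdaeeceaedeacddaedcdaeac')
  7 → (2, 'bbbdaeeceaedeacddaedcdaeac')
  8 → (3, 'bbdaeeceaedeacddaedcdaeac')
  9 → (4, 'bdaeeceaedeacddaedcdaeac')
  10 → (27, 'c')
  11 → (0, 'cbbbbdaeeceaedeacddaedcdaeac')
  12 → (22, 'cdaeac')
  13 → (16, 'cddaedcdaeac')
  14 → (9, 'ceaedeacddaedcdaeac')
  15 → (23, 'daeac')
  16 → (18, 'daedcdaeac')
  17 → (5, 'daeeceaedeacddaedcdaeac')
  18 → (21, 'dcdaeac')
  19 → (17, 'ddaedcdaeac')
  20 → (13, 'deacddaedcdaeac')
  21 → (25, 'eac')
  22 → (14, 'eacddaedcdaeac')
  23 → (10, 'eaedeacddaedcdaeac')
  24 → (8, 'eceaedeacddaedcdaeac')
  25 → (20, 'edcdaeac')
  26 → (12, 'edeacddaedcdaeac')
  27 → (7, 'eeceaedeacddaedcdaeac')

SA = [26, 15, 24, 19, 11, 6, 1, 2, 3, 4, 27, 0, 22, 16, 9, 23, 18, 5, 21, 17, 13, 25, 14, 10, 8, 20, 12, 7]
rank  pair      lcp
   1  s[26:],s[15:]  2  'ac'
   2  s[15:],s[24:]  1  'a'
   3  s[24:],s[19:]  2  'ae'
   4  s[19:],s[11:]  3  'aed'
   5  s[11:],s[6:]  2  'ae'
   6  s[6:],s[1:]  0  ''
   7  s[1:],s[2:]  3  'bbb'
   8  s[2:],s[3:]  2  'bb'
   9  s[3:],s[4:]  1  'b'
  10  s[4:],s[27:]  0  ''
  11  s[27:],s[0:]  1  'c'
  12  s[0:],s[22:]  1  'c'
  13  s[22:],s[16:]  2  'cd'
  14  s[16:],s[9:]  1  'c'
  15  s[9:],s[23:]  0  ''
  16  s[23:],s[18:]  3  'dae'
  17  s[18:],s[5:]  3  'dae'
  18  s[5:],s[21:]  1  'd'
  19  s[21:],s[17:]  1  'd'
  20  s[17:],s[13:]  1  'd'
  21  s[13:],s[25:]  0  ''
  22  s[25:],s[14:]  3  'eac'
  23  s[14:],s[10:]  2  'ea'
  24  s[10:],s[8:]  1  'e'
  25  s[8:],s[20:]  1  'e'
  26  s[20:],s[12:]  2  'ed'
  27  s[12:],s[7:]  1  'e'

n(n+1)/2 = 28·29/2 = 406
Σ LCP = 0 + 2 + 1 + 2 + 3 + 2 + 0 + 3 + 2 + 1 + 0 + 1 + 1 + 2 + 1 + 0 + 3 + 3 + 1 + 1 + 1 + 0 + 3 + 2 + 1 + 1 + 2 + 1 = 40
distinct = 406 − 40 = 366

366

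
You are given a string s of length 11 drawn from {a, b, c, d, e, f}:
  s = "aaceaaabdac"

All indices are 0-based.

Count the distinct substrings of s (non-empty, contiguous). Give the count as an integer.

57

rank→(start, suffix):
  0 → (4, 'aaabdac')
  1 → (5, 'aabdac')
  2 → (0, 'aaceaaabdac')
  3 → (6, 'abdac')
  4 → (9, 'ac')
  5 → (1, 'aceaaabdac')
  6 → (7, 'bdac')
  7 → (10, 'c')
  8 → (2, 'ceaaabdac')
  9 → (8, 'dac')
  10 → (3, 'eaaabdac')

SA = [4, 5, 0, 6, 9, 1, 7, 10, 2, 8, 3]
[i] adj suffixes → lcp
  [1] 4/5 → 2 ('aa')
  [2] 5/0 → 2 ('aa')
  [3] 0/6 → 1 ('a')
  [4] 6/9 → 1 ('a')
  [5] 9/1 → 2 ('ac')
  [6] 1/7 → 0 ('')
  [7] 7/10 → 0 ('')
  [8] 10/2 → 1 ('c')
  [9] 2/8 → 0 ('')
  [10] 8/3 → 0 ('')

n(n+1)/2 = 11·12/2 = 66
Σ LCP = 0 + 2 + 2 + 1 + 1 + 2 + 0 + 0 + 1 + 0 + 0 = 9
distinct = 66 − 9 = 57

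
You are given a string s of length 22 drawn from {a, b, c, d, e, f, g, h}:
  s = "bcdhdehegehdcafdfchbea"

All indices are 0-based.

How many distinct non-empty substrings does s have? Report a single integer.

sorted suffixes:
  #0 SA[0]=21  'a'
  #1 SA[1]=13  'afdfchbea'
  #2 SA[2]=0  'bcdhdehegehdcafdfchbea'
  #3 SA[3]=19  'bea'
  #4 SA[4]=12  'cafdfchbea'
  #5 SA[5]=1  'cdhdehegehdcafdfchbea'
  #6 SA[6]=17  'chbea'
  #7 SA[7]=11  'dcafdfchbea'
  #8 SA[8]=4  'dehegehdcafdfchbea'
  #9 SA[9]=15  'dfchbea'
  #10 SA[10]=2  'dhdehegehdcafdfchbea'
  #11 SA[11]=20  'ea'
  #12 SA[12]=7  'egehdcafdfchbea'
  #13 SA[13]=9  'ehdcafdfchbea'
  #14 SA[14]=5  'ehegehdcafdfchbea'
  #15 SA[15]=16  'fchbea'
  #16 SA[16]=14  'fdfchbea'
  #17 SA[17]=8  'gehdcafdfchbea'
  #18 SA[18]=18  'hbea'
  #19 SA[19]=10  'hdcafdfchbea'
  #20 SA[20]=3  'hdehegehdcafdfchbea'
  #21 SA[21]=6  'hegehdcafdfchbea'

SA = [21, 13, 0, 19, 12, 1, 17, 11, 4, 15, 2, 20, 7, 9, 5, 16, 14, 8, 18, 10, 3, 6]
rank  pair      lcp
   1  s[21:],s[13:]  1  'a'
   2  s[13:],s[0:]  0  ''
   3  s[0:],s[19:]  1  'b'
   4  s[19:],s[12:]  0  ''
   5  s[12:],s[1:]  1  'c'
   6  s[1:],s[17:]  1  'c'
   7  s[17:],s[11:]  0  ''
   8  s[11:],s[4:]  1  'd'
   9  s[4:],s[15:]  1  'd'
  10  s[15:],s[2:]  1  'd'
  11  s[2:],s[20:]  0  ''
  12  s[20:],s[7:]  1  'e'
  13  s[7:],s[9:]  1  'e'
  14  s[9:],s[5:]  2  'eh'
  15  s[5:],s[16:]  0  ''
  16  s[16:],s[14:]  1  'f'
  17  s[14:],s[8:]  0  ''
  18  s[8:],s[18:]  0  ''
  19  s[18:],s[10:]  1  'h'
  20  s[10:],s[3:]  2  'hd'
  21  s[3:],s[6:]  1  'h'

n(n+1)/2 = 22·23/2 = 253
Σ LCP = 0 + 1 + 0 + 1 + 0 + 1 + 1 + 0 + 1 + 1 + 1 + 0 + 1 + 1 + 2 + 0 + 1 + 0 + 0 + 1 + 2 + 1 = 16
distinct = 253 − 16 = 237

237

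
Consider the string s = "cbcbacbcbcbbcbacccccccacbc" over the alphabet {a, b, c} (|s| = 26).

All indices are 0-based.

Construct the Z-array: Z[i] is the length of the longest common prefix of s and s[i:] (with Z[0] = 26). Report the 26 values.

Z[0]=26
i=1: i≥r, start 0; Z[1]=0
i=2: i≥r, start 0; Z[2]=2 grow→box=[2,4)
i=3: min(r-i=1, Z[1]=0)=0; Z[3]=0
i=4: i≥r, start 0; Z[4]=0
i=5: i≥r, start 0; Z[5]=4 grow→box=[5,9)
i=6: min(r-i=3, Z[1]=0)=0; Z[6]=0
i=7: min(r-i=2, Z[2]=2)=2; Z[7]=4 grow→box=[7,11)
i=8: min(r-i=3, Z[1]=0)=0; Z[8]=0
i=9: min(r-i=2, Z[2]=2)=2; Z[9]=2
i=10: min(r-i=1, Z[3]=0)=0; Z[10]=0
i=11: i≥r, start 0; Z[11]=0
i=12: i≥r, start 0; Z[12]=2 grow→box=[12,14)
i=13: min(r-i=1, Z[1]=0)=0; Z[13]=0
i=14: i≥r, start 0; Z[14]=0
i=15: i≥r, start 0; Z[15]=1 grow→box=[15,16)
i=16: i≥r, start 0; Z[16]=1 grow→box=[16,17)
i=17: i≥r, start 0; Z[17]=1 grow→box=[17,18)
i=18: i≥r, start 0; Z[18]=1 grow→box=[18,19)
i=19: i≥r, start 0; Z[19]=1 grow→box=[19,20)
i=20: i≥r, start 0; Z[20]=1 grow→box=[20,21)
i=21: i≥r, start 0; Z[21]=1 grow→box=[21,22)
i=22: i≥r, start 0; Z[22]=0
i=23: i≥r, start 0; Z[23]=3 grow→box=[23,26)
i=24: min(r-i=2, Z[1]=0)=0; Z[24]=0
i=25: min(r-i=1, Z[2]=2)=1; Z[25]=1

[26, 0, 2, 0, 0, 4, 0, 4, 0, 2, 0, 0, 2, 0, 0, 1, 1, 1, 1, 1, 1, 1, 0, 3, 0, 1]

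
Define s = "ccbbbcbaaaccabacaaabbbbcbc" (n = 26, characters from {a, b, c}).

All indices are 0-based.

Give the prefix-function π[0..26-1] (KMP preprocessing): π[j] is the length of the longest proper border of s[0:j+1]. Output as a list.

π[0] = 0
j=1 s[j]='c': π[1]=1 (border 'c')
j=2 s[j]='b': k: 1→0; π[2]=0 (border '')
j=3 s[j]='b': π[3]=0 (border '')
j=4 s[j]='b': π[4]=0 (border '')
j=5 s[j]='c': π[5]=1 (border 'c')
j=6 s[j]='b': k: 1→0; π[6]=0 (border '')
j=7 s[j]='a': π[7]=0 (border '')
j=8 s[j]='a': π[8]=0 (border '')
j=9 s[j]='a': π[9]=0 (border '')
j=10 s[j]='c': π[10]=1 (border 'c')
j=11 s[j]='c': π[11]=2 (border 'cc')
j=12 s[j]='a': k: 2→1→0; π[12]=0 (border '')
j=13 s[j]='b': π[13]=0 (border '')
j=14 s[j]='a': π[14]=0 (border '')
j=15 s[j]='c': π[15]=1 (border 'c')
j=16 s[j]='a': k: 1→0; π[16]=0 (border '')
j=17 s[j]='a': π[17]=0 (border '')
j=18 s[j]='a': π[18]=0 (border '')
j=19 s[j]='b': π[19]=0 (border '')
j=20 s[j]='b': π[20]=0 (border '')
j=21 s[j]='b': π[21]=0 (border '')
j=22 s[j]='b': π[22]=0 (border '')
j=23 s[j]='c': π[23]=1 (border 'c')
j=24 s[j]='b': k: 1→0; π[24]=0 (border '')
j=25 s[j]='c': π[25]=1 (border 'c')

[0, 1, 0, 0, 0, 1, 0, 0, 0, 0, 1, 2, 0, 0, 0, 1, 0, 0, 0, 0, 0, 0, 0, 1, 0, 1]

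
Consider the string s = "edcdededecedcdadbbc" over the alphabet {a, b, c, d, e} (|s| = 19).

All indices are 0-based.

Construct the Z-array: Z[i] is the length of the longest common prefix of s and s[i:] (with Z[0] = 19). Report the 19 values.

[19, 0, 0, 0, 2, 0, 2, 0, 1, 0, 4, 0, 0, 0, 0, 0, 0, 0, 0]

Z[0]=19
i=1: i≥r, start 0; Z[1]=0
i=2: i≥r, start 0; Z[2]=0
i=3: i≥r, start 0; Z[3]=0
i=4: i≥r, start 0; Z[4]=2 grow→box=[4,6)
i=5: min(r-i=1, Z[1]=0)=0; Z[5]=0
i=6: i≥r, start 0; Z[6]=2 grow→box=[6,8)
i=7: min(r-i=1, Z[1]=0)=0; Z[7]=0
i=8: i≥r, start 0; Z[8]=1 grow→box=[8,9)
i=9: i≥r, start 0; Z[9]=0
i=10: i≥r, start 0; Z[10]=4 grow→box=[10,14)
i=11: min(r-i=3, Z[1]=0)=0; Z[11]=0
i=12: min(r-i=2, Z[2]=0)=0; Z[12]=0
i=13: min(r-i=1, Z[3]=0)=0; Z[13]=0
i=14: i≥r, start 0; Z[14]=0
i=15: i≥r, start 0; Z[15]=0
i=16: i≥r, start 0; Z[16]=0
i=17: i≥r, start 0; Z[17]=0
i=18: i≥r, start 0; Z[18]=0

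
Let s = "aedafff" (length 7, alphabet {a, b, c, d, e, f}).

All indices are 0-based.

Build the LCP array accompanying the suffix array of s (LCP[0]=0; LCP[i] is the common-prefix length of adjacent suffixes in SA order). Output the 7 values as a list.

sorted suffixes:
  #0 SA[0]=0  'aedafff'
  #1 SA[1]=3  'afff'
  #2 SA[2]=2  'dafff'
  #3 SA[3]=1  'edafff'
  #4 SA[4]=6  'f'
  #5 SA[5]=5  'ff'
  #6 SA[6]=4  'fff'

SA = [0, 3, 2, 1, 6, 5, 4]
[i] adj suffixes → lcp
  [1] 0/3 → 1 ('a')
  [2] 3/2 → 0 ('')
  [3] 2/1 → 0 ('')
  [4] 1/6 → 0 ('')
  [5] 6/5 → 1 ('f')
  [6] 5/4 → 2 ('ff')

[0, 1, 0, 0, 0, 1, 2]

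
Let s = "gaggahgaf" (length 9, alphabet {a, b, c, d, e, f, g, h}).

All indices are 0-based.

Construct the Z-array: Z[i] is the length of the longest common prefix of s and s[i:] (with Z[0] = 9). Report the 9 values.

Z[0]=9
i=1: i≥r, start 0; Z[1]=0
i=2: i≥r, start 0; Z[2]=1 extend→box=[2,3)
i=3: i≥r, start 0; Z[3]=2 extend→box=[3,5)
i=4: min(r-i=1, Z[1]=0)=0; Z[4]=0
i=5: i≥r, start 0; Z[5]=0
i=6: i≥r, start 0; Z[6]=2 extend→box=[6,8)
i=7: min(r-i=1, Z[1]=0)=0; Z[7]=0
i=8: i≥r, start 0; Z[8]=0

[9, 0, 1, 2, 0, 0, 2, 0, 0]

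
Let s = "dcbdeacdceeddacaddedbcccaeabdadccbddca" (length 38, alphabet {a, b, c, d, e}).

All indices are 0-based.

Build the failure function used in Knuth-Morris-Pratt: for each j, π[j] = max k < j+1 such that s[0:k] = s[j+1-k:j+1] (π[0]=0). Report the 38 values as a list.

π[0] = 0
j=1 s[j]='c': π[1]=0 (border '')
j=2 s[j]='b': π[2]=0 (border '')
j=3 s[j]='d': π[3]=1 (border 'd')
j=4 s[j]='e': k: 1→0; π[4]=0 (border '')
j=5 s[j]='a': π[5]=0 (border '')
j=6 s[j]='c': π[6]=0 (border '')
j=7 s[j]='d': π[7]=1 (border 'd')
j=8 s[j]='c': π[8]=2 (border 'dc')
j=9 s[j]='e': k: 2→0; π[9]=0 (border '')
j=10 s[j]='e': π[10]=0 (border '')
j=11 s[j]='d': π[11]=1 (border 'd')
j=12 s[j]='d': k: 1→0; π[12]=1 (border 'd')
j=13 s[j]='a': k: 1→0; π[13]=0 (border '')
j=14 s[j]='c': π[14]=0 (border '')
j=15 s[j]='a': π[15]=0 (border '')
j=16 s[j]='d': π[16]=1 (border 'd')
j=17 s[j]='d': k: 1→0; π[17]=1 (border 'd')
j=18 s[j]='e': k: 1→0; π[18]=0 (border '')
j=19 s[j]='d': π[19]=1 (border 'd')
j=20 s[j]='b': k: 1→0; π[20]=0 (border '')
j=21 s[j]='c': π[21]=0 (border '')
j=22 s[j]='c': π[22]=0 (border '')
j=23 s[j]='c': π[23]=0 (border '')
j=24 s[j]='a': π[24]=0 (border '')
j=25 s[j]='e': π[25]=0 (border '')
j=26 s[j]='a': π[26]=0 (border '')
j=27 s[j]='b': π[27]=0 (border '')
j=28 s[j]='d': π[28]=1 (border 'd')
j=29 s[j]='a': k: 1→0; π[29]=0 (border '')
j=30 s[j]='d': π[30]=1 (border 'd')
j=31 s[j]='c': π[31]=2 (border 'dc')
j=32 s[j]='c': k: 2→0; π[32]=0 (border '')
j=33 s[j]='b': π[33]=0 (border '')
j=34 s[j]='d': π[34]=1 (border 'd')
j=35 s[j]='d': k: 1→0; π[35]=1 (border 'd')
j=36 s[j]='c': π[36]=2 (border 'dc')
j=37 s[j]='a': k: 2→0; π[37]=0 (border '')

[0, 0, 0, 1, 0, 0, 0, 1, 2, 0, 0, 1, 1, 0, 0, 0, 1, 1, 0, 1, 0, 0, 0, 0, 0, 0, 0, 0, 1, 0, 1, 2, 0, 0, 1, 1, 2, 0]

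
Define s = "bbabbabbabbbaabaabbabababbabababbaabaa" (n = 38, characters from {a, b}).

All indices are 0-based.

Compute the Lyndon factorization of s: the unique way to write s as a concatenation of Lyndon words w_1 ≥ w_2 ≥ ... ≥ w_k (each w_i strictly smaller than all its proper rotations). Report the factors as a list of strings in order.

["b", "b", "abbabbabbb", "aabaabbabababbabababb", "aab", "a", "a"]

emit factor 1: 'b' (i=0, period=1)
emit factor 2: 'b' (i=1, period=1)
emit factor 3: 'abbabbabbb' (i=2, period=10)
emit factor 4: 'aabaabbabababbabababb' (i=12, period=21)
emit factor 5: 'aab' (i=33, period=3)
emit factor 6: 'a' (i=36, period=1)
emit factor 7: 'a' (i=37, period=1)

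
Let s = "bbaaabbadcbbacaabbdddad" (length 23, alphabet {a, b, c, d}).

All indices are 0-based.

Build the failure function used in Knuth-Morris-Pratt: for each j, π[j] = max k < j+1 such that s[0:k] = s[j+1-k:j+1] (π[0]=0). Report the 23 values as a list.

[0, 1, 0, 0, 0, 1, 2, 3, 0, 0, 1, 2, 3, 0, 0, 0, 1, 2, 0, 0, 0, 0, 0]

π[0] = 0
j=1 s[j]='b': π[1]=1 (border 'b')
j=2 s[j]='a': k: 1→0; π[2]=0 (border '')
j=3 s[j]='a': π[3]=0 (border '')
j=4 s[j]='a': π[4]=0 (border '')
j=5 s[j]='b': π[5]=1 (border 'b')
j=6 s[j]='b': π[6]=2 (border 'bb')
j=7 s[j]='a': π[7]=3 (border 'bba')
j=8 s[j]='d': k: 3→0; π[8]=0 (border '')
j=9 s[j]='c': π[9]=0 (border '')
j=10 s[j]='b': π[10]=1 (border 'b')
j=11 s[j]='b': π[11]=2 (border 'bb')
j=12 s[j]='a': π[12]=3 (border 'bba')
j=13 s[j]='c': k: 3→0; π[13]=0 (border '')
j=14 s[j]='a': π[14]=0 (border '')
j=15 s[j]='a': π[15]=0 (border '')
j=16 s[j]='b': π[16]=1 (border 'b')
j=17 s[j]='b': π[17]=2 (border 'bb')
j=18 s[j]='d': k: 2→1→0; π[18]=0 (border '')
j=19 s[j]='d': π[19]=0 (border '')
j=20 s[j]='d': π[20]=0 (border '')
j=21 s[j]='a': π[21]=0 (border '')
j=22 s[j]='d': π[22]=0 (border '')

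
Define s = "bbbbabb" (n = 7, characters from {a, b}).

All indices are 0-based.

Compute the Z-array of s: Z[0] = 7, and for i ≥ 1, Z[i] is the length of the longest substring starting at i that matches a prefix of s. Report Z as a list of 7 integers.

Z[0]=7
i=1: i≥r, start 0; Z[1]=3 scan→box=[1,4)
i=2: min(r-i=2, Z[1]=3)=2; Z[2]=2
i=3: min(r-i=1, Z[2]=2)=1; Z[3]=1
i=4: i≥r, start 0; Z[4]=0
i=5: i≥r, start 0; Z[5]=2 scan→box=[5,7)
i=6: min(r-i=1, Z[1]=3)=1; Z[6]=1

[7, 3, 2, 1, 0, 2, 1]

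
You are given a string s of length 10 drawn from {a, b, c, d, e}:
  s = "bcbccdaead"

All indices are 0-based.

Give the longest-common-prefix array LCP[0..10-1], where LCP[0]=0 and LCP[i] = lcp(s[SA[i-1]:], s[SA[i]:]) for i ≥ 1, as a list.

rank→(start, suffix):
  0 → (8, 'ad')
  1 → (6, 'aead')
  2 → (0, 'bcbccdaead')
  3 → (2, 'bccdaead')
  4 → (1, 'cbccdaead')
  5 → (3, 'ccdaead')
  6 → (4, 'cdaead')
  7 → (9, 'd')
  8 → (5, 'daead')
  9 → (7, 'ead')

SA = [8, 6, 0, 2, 1, 3, 4, 9, 5, 7]
rank  pair      lcp
   1  s[8:],s[6:]  1  'a'
   2  s[6:],s[0:]  0  ''
   3  s[0:],s[2:]  2  'bc'
   4  s[2:],s[1:]  0  ''
   5  s[1:],s[3:]  1  'c'
   6  s[3:],s[4:]  1  'c'
   7  s[4:],s[9:]  0  ''
   8  s[9:],s[5:]  1  'd'
   9  s[5:],s[7:]  0  ''

[0, 1, 0, 2, 0, 1, 1, 0, 1, 0]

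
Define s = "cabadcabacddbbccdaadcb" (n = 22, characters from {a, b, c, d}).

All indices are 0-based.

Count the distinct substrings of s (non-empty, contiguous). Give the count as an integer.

225

rank | idx | suffix
   0 |  17 | aadcb
   1 |   6 | abacddbbccdaadcb
   2 |   1 | abadcabacddbbccdaadcb
   3 |   8 | acddbbccdaadcb
   4 |   3 | adcabacddbbccdaadcb
   5 |  18 | adcb
   6 |  21 | b
   7 |   7 | bacddbbccdaadcb
   8 |   2 | badcabacddbbccdaadcb
   9 |  12 | bbccdaadcb
  10 |  13 | bccdaadcb
  11 |   5 | cabacddbbccdaadcb
  12 |   0 | cabadcabacddbbccdaadcb
  13 |  20 | cb
  14 |  14 | ccdaadcb
  15 |  15 | cdaadcb
  16 |   9 | cddbbccdaadcb
  17 |  16 | daadcb
  18 |  11 | dbbccdaadcb
  19 |   4 | dcabacddbbccdaadcb
  20 |  19 | dcb
  21 |  10 | ddbbccdaadcb

SA = [17, 6, 1, 8, 3, 18, 21, 7, 2, 12, 13, 5, 0, 20, 14, 15, 9, 16, 11, 4, 19, 10]
rank  pair      lcp
   1  s[17:],s[6:]  1  'a'
   2  s[6:],s[1:]  3  'aba'
   3  s[1:],s[8:]  1  'a'
   4  s[8:],s[3:]  1  'a'
   5  s[3:],s[18:]  3  'adc'
   6  s[18:],s[21:]  0  ''
   7  s[21:],s[7:]  1  'b'
   8  s[7:],s[2:]  2  'ba'
   9  s[2:],s[12:]  1  'b'
  10  s[12:],s[13:]  1  'b'
  11  s[13:],s[5:]  0  ''
  12  s[5:],s[0:]  4  'caba'
  13  s[0:],s[20:]  1  'c'
  14  s[20:],s[14:]  1  'c'
  15  s[14:],s[15:]  1  'c'
  16  s[15:],s[9:]  2  'cd'
  17  s[9:],s[16:]  0  ''
  18  s[16:],s[11:]  1  'd'
  19  s[11:],s[4:]  1  'd'
  20  s[4:],s[19:]  2  'dc'
  21  s[19:],s[10:]  1  'd'

n(n+1)/2 = 22·23/2 = 253
Σ LCP = 0 + 1 + 3 + 1 + 1 + 3 + 0 + 1 + 2 + 1 + 1 + 0 + 4 + 1 + 1 + 1 + 2 + 0 + 1 + 1 + 2 + 1 = 28
distinct = 253 − 28 = 225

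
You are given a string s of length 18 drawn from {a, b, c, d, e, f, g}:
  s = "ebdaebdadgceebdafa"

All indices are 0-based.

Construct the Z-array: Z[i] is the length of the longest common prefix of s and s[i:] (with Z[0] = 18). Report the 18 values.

[18, 0, 0, 0, 4, 0, 0, 0, 0, 0, 0, 1, 4, 0, 0, 0, 0, 0]

Z[0]=18
i=1: i≥r, start 0; Z[1]=0
i=2: i≥r, start 0; Z[2]=0
i=3: i≥r, start 0; Z[3]=0
i=4: i≥r, start 0; Z[4]=4 extend→box=[4,8)
i=5: min(r-i=3, Z[1]=0)=0; Z[5]=0
i=6: min(r-i=2, Z[2]=0)=0; Z[6]=0
i=7: min(r-i=1, Z[3]=0)=0; Z[7]=0
i=8: i≥r, start 0; Z[8]=0
i=9: i≥r, start 0; Z[9]=0
i=10: i≥r, start 0; Z[10]=0
i=11: i≥r, start 0; Z[11]=1 extend→box=[11,12)
i=12: i≥r, start 0; Z[12]=4 extend→box=[12,16)
i=13: min(r-i=3, Z[1]=0)=0; Z[13]=0
i=14: min(r-i=2, Z[2]=0)=0; Z[14]=0
i=15: min(r-i=1, Z[3]=0)=0; Z[15]=0
i=16: i≥r, start 0; Z[16]=0
i=17: i≥r, start 0; Z[17]=0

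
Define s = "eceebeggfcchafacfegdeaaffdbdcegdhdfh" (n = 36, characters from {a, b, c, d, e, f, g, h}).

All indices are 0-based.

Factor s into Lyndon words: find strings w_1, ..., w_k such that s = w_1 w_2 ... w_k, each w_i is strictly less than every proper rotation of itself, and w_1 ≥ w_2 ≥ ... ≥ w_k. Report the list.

["e", "cee", "beggfcch", "af", "acfegde", "aaffdbdcegdhdfh"]

emit factor 1: 'e' (i=0, period=1)
emit factor 2: 'cee' (i=1, period=3)
emit factor 3: 'beggfcch' (i=4, period=8)
emit factor 4: 'af' (i=12, period=2)
emit factor 5: 'acfegde' (i=14, period=7)
emit factor 6: 'aaffdbdcegdhdfh' (i=21, period=15)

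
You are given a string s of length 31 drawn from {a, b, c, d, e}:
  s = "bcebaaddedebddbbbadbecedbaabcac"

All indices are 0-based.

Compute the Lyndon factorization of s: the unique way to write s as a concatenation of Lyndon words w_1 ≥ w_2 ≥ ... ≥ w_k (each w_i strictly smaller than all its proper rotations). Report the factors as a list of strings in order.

["bce", "b", "aaddedebddbbbadbecedb", "aabcac"]

emit factor 1: 'bce' (i=0, period=3)
emit factor 2: 'b' (i=3, period=1)
emit factor 3: 'aaddedebddbbbadbecedb' (i=4, period=21)
emit factor 4: 'aabcac' (i=25, period=6)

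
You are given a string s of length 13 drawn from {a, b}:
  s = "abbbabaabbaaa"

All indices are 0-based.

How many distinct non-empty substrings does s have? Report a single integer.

69

sorted suffixes:
  #0 SA[0]=12  'a'
  #1 SA[1]=11  'aa'
  #2 SA[2]=10  'aaa'
  #3 SA[3]=6  'aabbaaa'
  #4 SA[4]=4  'abaabbaaa'
  #5 SA[5]=7  'abbaaa'
  #6 SA[6]=0  'abbbabaabbaaa'
  #7 SA[7]=9  'baaa'
  #8 SA[8]=5  'baabbaaa'
  #9 SA[9]=3  'babaabbaaa'
  #10 SA[10]=8  'bbaaa'
  #11 SA[11]=2  'bbabaabbaaa'
  #12 SA[12]=1  'bbbabaabbaaa'

SA = [12, 11, 10, 6, 4, 7, 0, 9, 5, 3, 8, 2, 1]
[i] adj suffixes → lcp
  [1] 12/11 → 1 ('a')
  [2] 11/10 → 2 ('aa')
  [3] 10/6 → 2 ('aa')
  [4] 6/4 → 1 ('a')
  [5] 4/7 → 2 ('ab')
  [6] 7/0 → 3 ('abb')
  [7] 0/9 → 0 ('')
  [8] 9/5 → 3 ('baa')
  [9] 5/3 → 2 ('ba')
  [10] 3/8 → 1 ('b')
  [11] 8/2 → 3 ('bba')
  [12] 2/1 → 2 ('bb')

n(n+1)/2 = 13·14/2 = 91
Σ LCP = 0 + 1 + 2 + 2 + 1 + 2 + 3 + 0 + 3 + 2 + 1 + 3 + 2 = 22
distinct = 91 − 22 = 69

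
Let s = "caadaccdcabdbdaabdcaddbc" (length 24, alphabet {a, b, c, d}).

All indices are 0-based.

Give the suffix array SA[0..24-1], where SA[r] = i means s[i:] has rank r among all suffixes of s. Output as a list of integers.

rank | idx | suffix
   0 |  14 | aabdcaddbc
   1 |   1 | aadaccdcabdbdaabdcaddbc
   2 |   9 | abdbdaabdcaddbc
   3 |  15 | abdcaddbc
   4 |   4 | accdcabdbdaabdcaddbc
   5 |   2 | adaccdcabdbdaabdcaddbc
   6 |  19 | addbc
   7 |  22 | bc
   8 |  12 | bdaabdcaddbc
   9 |  10 | bdbdaabdcaddbc
  10 |  16 | bdcaddbc
  11 |  23 | c
  12 |   0 | caadaccdcabdbdaabdcaddbc
  13 |   8 | cabdbdaabdcaddbc
  14 |  18 | caddbc
  15 |   5 | ccdcabdbdaabdcaddbc
  16 |   6 | cdcabdbdaabdcaddbc
  17 |  13 | daabdcaddbc
  18 |   3 | daccdcabdbdaabdcaddbc
  19 |  21 | dbc
  20 |  11 | dbdaabdcaddbc
  21 |   7 | dcabdbdaabdcaddbc
  22 |  17 | dcaddbc
  23 |  20 | ddbc

[14, 1, 9, 15, 4, 2, 19, 22, 12, 10, 16, 23, 0, 8, 18, 5, 6, 13, 3, 21, 11, 7, 17, 20]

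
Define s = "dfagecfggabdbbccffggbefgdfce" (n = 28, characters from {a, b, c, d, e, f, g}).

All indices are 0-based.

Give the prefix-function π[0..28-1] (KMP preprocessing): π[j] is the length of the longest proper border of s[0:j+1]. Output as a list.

[0, 0, 0, 0, 0, 0, 0, 0, 0, 0, 0, 1, 0, 0, 0, 0, 0, 0, 0, 0, 0, 0, 0, 0, 1, 2, 0, 0]

π[0] = 0
j=1 s[j]='f': π[1]=0 (border '')
j=2 s[j]='a': π[2]=0 (border '')
j=3 s[j]='g': π[3]=0 (border '')
j=4 s[j]='e': π[4]=0 (border '')
j=5 s[j]='c': π[5]=0 (border '')
j=6 s[j]='f': π[6]=0 (border '')
j=7 s[j]='g': π[7]=0 (border '')
j=8 s[j]='g': π[8]=0 (border '')
j=9 s[j]='a': π[9]=0 (border '')
j=10 s[j]='b': π[10]=0 (border '')
j=11 s[j]='d': π[11]=1 (border 'd')
j=12 s[j]='b': k: 1→0; π[12]=0 (border '')
j=13 s[j]='b': π[13]=0 (border '')
j=14 s[j]='c': π[14]=0 (border '')
j=15 s[j]='c': π[15]=0 (border '')
j=16 s[j]='f': π[16]=0 (border '')
j=17 s[j]='f': π[17]=0 (border '')
j=18 s[j]='g': π[18]=0 (border '')
j=19 s[j]='g': π[19]=0 (border '')
j=20 s[j]='b': π[20]=0 (border '')
j=21 s[j]='e': π[21]=0 (border '')
j=22 s[j]='f': π[22]=0 (border '')
j=23 s[j]='g': π[23]=0 (border '')
j=24 s[j]='d': π[24]=1 (border 'd')
j=25 s[j]='f': π[25]=2 (border 'df')
j=26 s[j]='c': k: 2→0; π[26]=0 (border '')
j=27 s[j]='e': π[27]=0 (border '')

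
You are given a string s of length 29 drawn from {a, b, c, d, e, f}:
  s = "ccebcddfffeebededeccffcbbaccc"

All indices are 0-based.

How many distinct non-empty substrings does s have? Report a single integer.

rank | idx | suffix
   0 |  25 | accc
   1 |  24 | baccc
   2 |  23 | bbaccc
   3 |   3 | bcddfffeebededeccffcbbaccc
   4 |  12 | bededeccffcbbaccc
   5 |  28 | c
   6 |  22 | cbbaccc
   7 |  27 | cc
   8 |  26 | ccc
   9 |   0 | ccebcddfffeebededeccffcbbaccc
  10 |  18 | ccffcbbaccc
  11 |   4 | cddfffeebededeccffcbbaccc
  12 |   1 | cebcddfffeebededeccffcbbaccc
  13 |  19 | cffcbbaccc
  14 |   5 | ddfffeebededeccffcbbaccc
  15 |  16 | deccffcbbaccc
  16 |  14 | dedeccffcbbaccc
  17 |   6 | dfffeebededeccffcbbaccc
  18 |   2 | ebcddfffeebededeccffcbbaccc
  19 |  11 | ebededeccffcbbaccc
  20 |  17 | eccffcbbaccc
  21 |  15 | edeccffcbbaccc
  22 |  13 | ededeccffcbbaccc
  23 |  10 | eebededeccffcbbaccc
  24 |  21 | fcbbaccc
  25 |   9 | feebededeccffcbbaccc
  26 |  20 | ffcbbaccc
  27 |   8 | ffeebededeccffcbbaccc
  28 |   7 | fffeebededeccffcbbaccc

SA = [25, 24, 23, 3, 12, 28, 22, 27, 26, 0, 18, 4, 1, 19, 5, 16, 14, 6, 2, 11, 17, 15, 13, 10, 21, 9, 20, 8, 7]
rank  pair      lcp
   1  s[25:],s[24:]  0  ''
   2  s[24:],s[23:]  1  'b'
   3  s[23:],s[3:]  1  'b'
   4  s[3:],s[12:]  1  'b'
   5  s[12:],s[28:]  0  ''
   6  s[28:],s[22:]  1  'c'
   7  s[22:],s[27:]  1  'c'
   8  s[27:],s[26:]  2  'cc'
   9  s[26:],s[0:]  2  'cc'
  10  s[0:],s[18:]  2  'cc'
  11  s[18:],s[4:]  1  'c'
  12  s[4:],s[1:]  1  'c'
  13  s[1:],s[19:]  1  'c'
  14  s[19:],s[5:]  0  ''
  15  s[5:],s[16:]  1  'd'
  16  s[16:],s[14:]  2  'de'
  17  s[14:],s[6:]  1  'd'
  18  s[6:],s[2:]  0  ''
  19  s[2:],s[11:]  2  'eb'
  20  s[11:],s[17:]  1  'e'
  21  s[17:],s[15:]  1  'e'
  22  s[15:],s[13:]  3  'ede'
  23  s[13:],s[10:]  1  'e'
  24  s[10:],s[21:]  0  ''
  25  s[21:],s[9:]  1  'f'
  26  s[9:],s[20:]  1  'f'
  27  s[20:],s[8:]  2  'ff'
  28  s[8:],s[7:]  2  'ff'

n(n+1)/2 = 29·30/2 = 435
Σ LCP = 0 + 0 + 1 + 1 + 1 + 0 + 1 + 1 + 2 + 2 + 2 + 1 + 1 + 1 + 0 + 1 + 2 + 1 + 0 + 2 + 1 + 1 + 3 + 1 + 0 + 1 + 1 + 2 + 2 = 32
distinct = 435 − 32 = 403

403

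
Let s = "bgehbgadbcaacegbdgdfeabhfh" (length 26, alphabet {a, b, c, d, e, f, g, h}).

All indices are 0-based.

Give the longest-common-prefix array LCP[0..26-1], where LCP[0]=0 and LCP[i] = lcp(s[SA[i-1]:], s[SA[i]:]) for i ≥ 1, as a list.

rank→(start, suffix):
  0 → (10, 'aacegbdgdfeabhfh')
  1 → (21, 'abhfh')
  2 → (11, 'acegbdgdfeabhfh')
  3 → (6, 'adbcaacegbdgdfeabhfh')
  4 → (8, 'bcaacegbdgdfeabhfh')
  5 → (15, 'bdgdfeabhfh')
  6 → (4, 'bgadbcaacegbdgdfeabhfh')
  7 → (0, 'bgehbgadbcaacegbdgdfeabhfh')
  8 → (22, 'bhfh')
  9 → (9, 'caacegbdgdfeabhfh')
  10 → (12, 'cegbdgdfeabhfh')
  11 → (7, 'dbcaacegbdgdfeabhfh')
  12 → (18, 'dfeabhfh')
  13 → (16, 'dgdfeabhfh')
  14 → (20, 'eabhfh')
  15 → (13, 'egbdgdfeabhfh')
  16 → (2, 'ehbgadbcaacegbdgdfeabhfh')
  17 → (19, 'feabhfh')
  18 → (24, 'fh')
  19 → (5, 'gadbcaacegbdgdfeabhfh')
  20 → (14, 'gbdgdfeabhfh')
  21 → (17, 'gdfeabhfh')
  22 → (1, 'gehbgadbcaacegbdgdfeabhfh')
  23 → (25, 'h')
  24 → (3, 'hbgadbcaacegbdgdfeabhfh')
  25 → (23, 'hfh')

SA = [10, 21, 11, 6, 8, 15, 4, 0, 22, 9, 12, 7, 18, 16, 20, 13, 2, 19, 24, 5, 14, 17, 1, 25, 3, 23]
[i] adj suffixes → lcp
  [1] 10/21 → 1 ('a')
  [2] 21/11 → 1 ('a')
  [3] 11/6 → 1 ('a')
  [4] 6/8 → 0 ('')
  [5] 8/15 → 1 ('b')
  [6] 15/4 → 1 ('b')
  [7] 4/0 → 2 ('bg')
  [8] 0/22 → 1 ('b')
  [9] 22/9 → 0 ('')
  [10] 9/12 → 1 ('c')
  [11] 12/7 → 0 ('')
  [12] 7/18 → 1 ('d')
  [13] 18/16 → 1 ('d')
  [14] 16/20 → 0 ('')
  [15] 20/13 → 1 ('e')
  [16] 13/2 → 1 ('e')
  [17] 2/19 → 0 ('')
  [18] 19/24 → 1 ('f')
  [19] 24/5 → 0 ('')
  [20] 5/14 → 1 ('g')
  [21] 14/17 → 1 ('g')
  [22] 17/1 → 1 ('g')
  [23] 1/25 → 0 ('')
  [24] 25/3 → 1 ('h')
  [25] 3/23 → 1 ('h')

[0, 1, 1, 1, 0, 1, 1, 2, 1, 0, 1, 0, 1, 1, 0, 1, 1, 0, 1, 0, 1, 1, 1, 0, 1, 1]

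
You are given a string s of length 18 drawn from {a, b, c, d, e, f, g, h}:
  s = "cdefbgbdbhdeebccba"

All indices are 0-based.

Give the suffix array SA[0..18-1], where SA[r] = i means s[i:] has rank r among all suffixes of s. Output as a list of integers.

[17, 16, 13, 6, 4, 8, 15, 14, 0, 7, 10, 1, 12, 11, 2, 3, 5, 9]

sorted suffixes:
  #0 SA[0]=17  'a'
  #1 SA[1]=16  'ba'
  #2 SA[2]=13  'bccba'
  #3 SA[3]=6  'bdbhdeebccba'
  #4 SA[4]=4  'bgbdbhdeebccba'
  #5 SA[5]=8  'bhdeebccba'
  #6 SA[6]=15  'cba'
  #7 SA[7]=14  'ccba'
  #8 SA[8]=0  'cdefbgbdbhdeebccba'
  #9 SA[9]=7  'dbhdeebccba'
  #10 SA[10]=10  'deebccba'
  #11 SA[11]=1  'defbgbdbhdeebccba'
  #12 SA[12]=12  'ebccba'
  #13 SA[13]=11  'eebccba'
  #14 SA[14]=2  'efbgbdbhdeebccba'
  #15 SA[15]=3  'fbgbdbhdeebccba'
  #16 SA[16]=5  'gbdbhdeebccba'
  #17 SA[17]=9  'hdeebccba'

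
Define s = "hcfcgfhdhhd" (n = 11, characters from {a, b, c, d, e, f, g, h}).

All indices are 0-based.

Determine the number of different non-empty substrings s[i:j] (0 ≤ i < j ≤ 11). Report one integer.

rank→(start, suffix):
  0 → (1, 'cfcgfhdhhd')
  1 → (3, 'cgfhdhhd')
  2 → (10, 'd')
  3 → (7, 'dhhd')
  4 → (2, 'fcgfhdhhd')
  5 → (5, 'fhdhhd')
  6 → (4, 'gfhdhhd')
  7 → (0, 'hcfcgfhdhhd')
  8 → (9, 'hd')
  9 → (6, 'hdhhd')
  10 → (8, 'hhd')

SA = [1, 3, 10, 7, 2, 5, 4, 0, 9, 6, 8]
rank  pair      lcp
   1  s[1:],s[3:]  1  'c'
   2  s[3:],s[10:]  0  ''
   3  s[10:],s[7:]  1  'd'
   4  s[7:],s[2:]  0  ''
   5  s[2:],s[5:]  1  'f'
   6  s[5:],s[4:]  0  ''
   7  s[4:],s[0:]  0  ''
   8  s[0:],s[9:]  1  'h'
   9  s[9:],s[6:]  2  'hd'
  10  s[6:],s[8:]  1  'h'

n(n+1)/2 = 11·12/2 = 66
Σ LCP = 0 + 1 + 0 + 1 + 0 + 1 + 0 + 0 + 1 + 2 + 1 = 7
distinct = 66 − 7 = 59

59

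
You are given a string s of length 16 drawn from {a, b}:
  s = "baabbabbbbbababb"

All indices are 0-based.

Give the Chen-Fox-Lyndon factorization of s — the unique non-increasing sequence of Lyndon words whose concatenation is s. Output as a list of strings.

emit factor 1: 'b' (i=0, period=1)
emit factor 2: 'aabbabbbbbababb' (i=1, period=15)

["b", "aabbabbbbbababb"]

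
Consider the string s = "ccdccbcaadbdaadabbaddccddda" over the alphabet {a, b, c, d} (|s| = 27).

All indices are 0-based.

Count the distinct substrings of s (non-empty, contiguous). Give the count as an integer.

rank→(start, suffix):
  0 → (26, 'a')
  1 → (12, 'aadabbaddccddda')
  2 → (7, 'aadbdaadabbaddccddda')
  3 → (15, 'abbaddccddda')
  4 → (13, 'adabbaddccddda')
  5 → (8, 'adbdaadabbaddccddda')
  6 → (18, 'addccddda')
  7 → (17, 'baddccddda')
  8 → (16, 'bbaddccddda')
  9 → (5, 'bcaadbdaadabbaddccddda')
  10 → (10, 'bdaadabbaddccddda')
  11 → (6, 'caadbdaadabbaddccddda')
  12 → (4, 'cbcaadbdaadabbaddccddda')
  13 → (3, 'ccbcaadbdaadabbaddccddda')
  14 → (0, 'ccdccbcaadbdaadabbaddccddda')
  15 → (21, 'ccddda')
  16 → (1, 'cdccbcaadbdaadabbaddccddda')
  17 → (22, 'cddda')
  18 → (25, 'da')
  19 → (11, 'daadabbaddccddda')
  20 → (14, 'dabbaddccddda')
  21 → (9, 'dbdaadabbaddccddda')
  22 → (2, 'dccbcaadbdaadabbaddccddda')
  23 → (20, 'dccddda')
  24 → (24, 'dda')
  25 → (19, 'ddccddda')
  26 → (23, 'ddda')

SA = [26, 12, 7, 15, 13, 8, 18, 17, 16, 5, 10, 6, 4, 3, 0, 21, 1, 22, 25, 11, 14, 9, 2, 20, 24, 19, 23]
rank  pair      lcp
   1  s[26:],s[12:]  1  'a'
   2  s[12:],s[7:]  3  'aad'
   3  s[7:],s[15:]  1  'a'
   4  s[15:],s[13:]  1  'a'
   5  s[13:],s[8:]  2  'ad'
   6  s[8:],s[18:]  2  'ad'
   7  s[18:],s[17:]  0  ''
   8  s[17:],s[16:]  1  'b'
   9  s[16:],s[5:]  1  'b'
  10  s[5:],s[10:]  1  'b'
  11  s[10:],s[6:]  0  ''
  12  s[6:],s[4:]  1  'c'
  13  s[4:],s[3:]  1  'c'
  14  s[3:],s[0:]  2  'cc'
  15  s[0:],s[21:]  3  'ccd'
  16  s[21:],s[1:]  1  'c'
  17  s[1:],s[22:]  2  'cd'
  18  s[22:],s[25:]  0  ''
  19  s[25:],s[11:]  2  'da'
  20  s[11:],s[14:]  2  'da'
  21  s[14:],s[9:]  1  'd'
  22  s[9:],s[2:]  1  'd'
  23  s[2:],s[20:]  3  'dcc'
  24  s[20:],s[24:]  1  'd'
  25  s[24:],s[19:]  2  'dd'
  26  s[19:],s[23:]  2  'dd'

n(n+1)/2 = 27·28/2 = 378
Σ LCP = 0 + 1 + 3 + 1 + 1 + 2 + 2 + 0 + 1 + 1 + 1 + 0 + 1 + 1 + 2 + 3 + 1 + 2 + 0 + 2 + 2 + 1 + 1 + 3 + 1 + 2 + 2 = 37
distinct = 378 − 37 = 341

341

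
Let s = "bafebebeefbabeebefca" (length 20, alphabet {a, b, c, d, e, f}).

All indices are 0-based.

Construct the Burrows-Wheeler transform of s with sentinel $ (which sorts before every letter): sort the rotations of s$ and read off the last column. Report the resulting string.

rank  rotation               last
    0  $bafebebeefbabeebefca  a
    1  a$bafebebeefbabeebefc  c
    2  abeebefca$bafebebeefb  b
    3  afebebeefbabeebefca$b  b
    4  babeebefca$bafebebeef  f
    5  bafebebeefbabeebefca$  $
    6  bebeefbabeebefca$bafe  e
    7  beebefca$bafebebeefba  a
    8  beefbabeebefca$bafebe  e
    9  befca$bafebebeefbabee  e
   10  ca$bafebebeefbabeebef  f
   11  ebebeefbabeebefca$baf  f
   12  ebeefbabeebefca$bafeb  b
   13  ebefca$bafebebeefbabe  e
   14  eebefca$bafebebeefbab  b
   15  eefbabeebefca$bafebeb  b
   16  efbabeebefca$bafebebe  e
   17  efca$bafebebeefbabeeb  b
   18  fbabeebefca$bafebebee  e
   19  fca$bafebebeefbabeebe  e
   20  febebeefbabeebefca$ba  a

acbbf$eaeeffbebbebeea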